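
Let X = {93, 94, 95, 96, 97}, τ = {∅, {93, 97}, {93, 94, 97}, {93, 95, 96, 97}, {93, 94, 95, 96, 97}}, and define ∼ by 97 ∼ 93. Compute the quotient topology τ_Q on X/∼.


X/∼ = {[93=97], [94], [95], [96]}; |τ_Q| = 5.

Equivalence classes: [93=97], [94], [95], [96].
Quotient map π: X → X/∼ sends 93 ↦ [93=97], 94 ↦ [94], 95 ↦ [95], 96 ↦ [96], 97 ↦ [93=97].
For each subset V ⊆ X/∼, compute π^{-1}(V) ⊆ X and check whether π^{-1}(V) ∈ τ. V is open in τ_Q iff π^{-1}(V) ∈ τ.
  V = {}: π^{-1}(V) = ∅ ∈ τ ✓.
  V = {[93=97]}: π^{-1}(V) = {93, 97} ∈ τ ✓.
  V = {[94]}: π^{-1}(V) = {94} ∉ τ ✗.
  V = {[93=97], [94]}: π^{-1}(V) = {93, 94, 97} ∈ τ ✓.
  V = {[95]}: π^{-1}(V) = {95} ∉ τ ✗.
  V = {[93=97], [95]}: π^{-1}(V) = {93, 95, 97} ∉ τ ✗.
  V = {[94], [95]}: π^{-1}(V) = {94, 95} ∉ τ ✗.
  V = {[93=97], [94], [95]}: π^{-1}(V) = {93, 94, 95, 97} ∉ τ ✗.
  V = {[96]}: π^{-1}(V) = {96} ∉ τ ✗.
  V = {[93=97], [96]}: π^{-1}(V) = {93, 96, 97} ∉ τ ✗.
  V = {[94], [96]}: π^{-1}(V) = {94, 96} ∉ τ ✗.
  V = {[93=97], [94], [96]}: π^{-1}(V) = {93, 94, 96, 97} ∉ τ ✗.
  V = {[95], [96]}: π^{-1}(V) = {95, 96} ∉ τ ✗.
  V = {[93=97], [95], [96]}: π^{-1}(V) = {93, 95, 96, 97} ∈ τ ✓.
  V = {[94], [95], [96]}: π^{-1}(V) = {94, 95, 96} ∉ τ ✗.
  V = {[93=97], [94], [95], [96]}: π^{-1}(V) = {93, 94, 95, 96, 97} ∈ τ ✓.
Open sets in the quotient: τ_Q = {{}, {[93=97]}, {[93=97], [94]}, {[93=97], [95], [96]}, {[93=97], [94], [95], [96]}} (5 elements).


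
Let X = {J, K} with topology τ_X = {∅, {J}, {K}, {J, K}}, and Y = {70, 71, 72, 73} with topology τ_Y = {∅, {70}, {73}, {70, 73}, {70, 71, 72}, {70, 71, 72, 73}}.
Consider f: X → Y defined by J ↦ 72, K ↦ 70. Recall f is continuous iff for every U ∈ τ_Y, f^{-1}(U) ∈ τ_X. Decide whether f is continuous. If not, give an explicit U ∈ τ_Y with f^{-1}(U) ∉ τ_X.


f IS continuous.

Compute f^{-1}(U) for each U ∈ τ_Y:
  U = ∅: f^{-1}(U) = ∅ ∈ τ_X ✓.
  U = {70}: f^{-1}(U) = {K} ∈ τ_X ✓.
  U = {73}: f^{-1}(U) = ∅ ∈ τ_X ✓.
  U = {70, 73}: f^{-1}(U) = {K} ∈ τ_X ✓.
  U = {70, 71, 72}: f^{-1}(U) = {J, K} ∈ τ_X ✓.
  U = {70, 71, 72, 73}: f^{-1}(U) = {J, K} ∈ τ_X ✓.
Every preimage lies in τ_X, so f IS continuous.


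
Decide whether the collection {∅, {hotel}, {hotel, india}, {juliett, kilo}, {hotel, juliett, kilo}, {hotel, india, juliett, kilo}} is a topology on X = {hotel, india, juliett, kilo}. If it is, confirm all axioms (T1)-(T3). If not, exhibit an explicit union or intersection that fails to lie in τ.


τ IS a topology on X.

Axiom (T1): ∅ ∈ τ? Yes; X ∈ τ? Yes.
Axiom (T2/T3): check pairwise unions and intersections of members of τ.
All pairwise intersections and unions checked — each lies in τ. Therefore τ satisfies (T1), (T2), (T3): it IS a topology on X.


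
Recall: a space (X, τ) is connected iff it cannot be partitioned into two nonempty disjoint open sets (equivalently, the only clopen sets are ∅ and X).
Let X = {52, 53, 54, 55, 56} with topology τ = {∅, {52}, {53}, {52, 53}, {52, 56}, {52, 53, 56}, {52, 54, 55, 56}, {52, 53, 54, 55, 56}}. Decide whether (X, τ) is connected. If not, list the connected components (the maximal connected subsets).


(X, τ) is disconnected; components = [{53}, {52, 54, 55, 56}].

Find clopen sets (U ∈ τ with X ∖ U ∈ τ):
  U = ∅, X ∖ U = {52, 53, 54, 55, 56} — both open, so U is clopen.
  U = {53}, X ∖ U = {52, 54, 55, 56} — both open, so U is clopen.
  U = {52, 54, 55, 56}, X ∖ U = {53} — both open, so U is clopen.
  U = {52, 53, 54, 55, 56}, X ∖ U = ∅ — both open, so U is clopen.
Nontrivial clopen(s) exist: e.g. {53}. So (X, τ) is disconnected.
Compute connected components by grouping points that agree on all clopens:
  component: {53}
  component: {52, 54, 55, 56}


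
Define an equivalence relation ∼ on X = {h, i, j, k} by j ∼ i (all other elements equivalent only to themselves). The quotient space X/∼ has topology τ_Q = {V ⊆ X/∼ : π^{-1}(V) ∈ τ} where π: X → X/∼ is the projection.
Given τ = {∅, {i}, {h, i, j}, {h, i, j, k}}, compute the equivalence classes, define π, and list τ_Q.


X/∼ = {[h], [i=j], [k]}; |τ_Q| = 3.

Equivalence classes: [h], [i=j], [k].
Quotient map π: X → X/∼ sends h ↦ [h], i ↦ [i=j], j ↦ [i=j], k ↦ [k].
For each subset V ⊆ X/∼, compute π^{-1}(V) ⊆ X and check whether π^{-1}(V) ∈ τ. V is open in τ_Q iff π^{-1}(V) ∈ τ.
  V = {}: π^{-1}(V) = ∅ ∈ τ ✓.
  V = {[h]}: π^{-1}(V) = {h} ∉ τ ✗.
  V = {[i=j]}: π^{-1}(V) = {i, j} ∉ τ ✗.
  V = {[h], [i=j]}: π^{-1}(V) = {h, i, j} ∈ τ ✓.
  V = {[k]}: π^{-1}(V) = {k} ∉ τ ✗.
  V = {[h], [k]}: π^{-1}(V) = {h, k} ∉ τ ✗.
  V = {[i=j], [k]}: π^{-1}(V) = {i, j, k} ∉ τ ✗.
  V = {[h], [i=j], [k]}: π^{-1}(V) = {h, i, j, k} ∈ τ ✓.
Open sets in the quotient: τ_Q = {{}, {[h], [i=j]}, {[h], [i=j], [k]}} (3 elements).


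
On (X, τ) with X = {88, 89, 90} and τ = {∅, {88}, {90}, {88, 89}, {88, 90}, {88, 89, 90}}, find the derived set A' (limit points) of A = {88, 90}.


A' = {89}

For each x ∈ X, list the open sets U ∈ τ with x ∈ U, then check whether U ∩ (A ∖ {x}) ≠ ∅ for every such U.
  x = 88: open {88} ∋ x has {88} ∩ (A ∖ {88}) = ∅, so x is NOT a limit point.
  x = 89: opens ∋ x are {88, 89}, {88, 89, 90}; each meets A ∖ {89}, so x IS a limit point.
  x = 90: open {90} ∋ x has {90} ∩ (A ∖ {90}) = ∅, so x is NOT a limit point.
Collecting: A' = {89}.


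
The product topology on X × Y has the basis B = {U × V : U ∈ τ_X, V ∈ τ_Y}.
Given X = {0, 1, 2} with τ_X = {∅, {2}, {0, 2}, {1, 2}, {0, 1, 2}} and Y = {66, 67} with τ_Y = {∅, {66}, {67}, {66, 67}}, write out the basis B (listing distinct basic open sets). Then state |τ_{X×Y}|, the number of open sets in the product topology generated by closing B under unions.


Basis B = {∅ × ∅, {2} × {66}, {2} × {67}, {0, 2} × {66}, {0, 2} × {67}, {1, 2} × {66}, {1, 2} × {67}, {2} × {66, 67}, {0, 1, 2} × {66}, {0, 1, 2} × {67}, {0, 2} × {66, 67}, {1, 2} × {66, 67}, {0, 1, 2} × {66, 67}}; |τ_{X×Y}| = 25.

Enumerate products U × V with U ∈ τ_X, V ∈ τ_Y (deduplicated):
  ∅ × ∅ = {} (∅)
  {2} × {66} = {(2,66)}
  {2} × {67} = {(2,67)}
  {0, 2} × {66} = {(0,66), (2,66)}
  {0, 2} × {67} = {(0,67), (2,67)}
  {1, 2} × {66} = {(1,66), (2,66)}
  {1, 2} × {67} = {(1,67), (2,67)}
  {2} × {66, 67} = {(2,66), (2,67)}
  {0, 1, 2} × {66} = {(0,66), (1,66), (2,66)}
  {0, 1, 2} × {67} = {(0,67), (1,67), (2,67)}
  {0, 2} × {66, 67} = {(0,66), (0,67), (2,66), (2,67)}
  {1, 2} × {66, 67} = {(1,66), (1,67), (2,66), (2,67)}
  {0, 1, 2} × {66, 67} = {(0,66), (0,67), (1,66), (1,67), (2,66), (2,67)}
These 13 distinct sets form the basis B.
Close under arbitrary unions to get τ_{X×Y}; counting gives |τ_{X×Y}| = 25.


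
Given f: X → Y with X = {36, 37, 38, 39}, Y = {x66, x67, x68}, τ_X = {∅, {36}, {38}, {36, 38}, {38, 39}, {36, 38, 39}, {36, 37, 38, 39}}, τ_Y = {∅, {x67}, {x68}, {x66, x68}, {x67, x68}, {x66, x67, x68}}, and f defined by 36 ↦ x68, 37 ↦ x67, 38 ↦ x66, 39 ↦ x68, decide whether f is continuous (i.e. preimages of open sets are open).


f is NOT continuous.

Compute f^{-1}(U) for each U ∈ τ_Y:
  U = ∅: f^{-1}(U) = ∅ ∈ τ_X ✓.
  U = {x67}: f^{-1}(U) = {37} ∉ τ_X ✗.
  U = {x68}: f^{-1}(U) = {36, 39} ∉ τ_X ✗.
  U = {x66, x68}: f^{-1}(U) = {36, 38, 39} ∈ τ_X ✓.
  U = {x67, x68}: f^{-1}(U) = {36, 37, 39} ∉ τ_X ✗.
  U = {x66, x67, x68}: f^{-1}(U) = {36, 37, 38, 39} ∈ τ_X ✓.
Found U = {x67} with f^{-1}(U) = {37} not in τ_X. Therefore f is NOT continuous.


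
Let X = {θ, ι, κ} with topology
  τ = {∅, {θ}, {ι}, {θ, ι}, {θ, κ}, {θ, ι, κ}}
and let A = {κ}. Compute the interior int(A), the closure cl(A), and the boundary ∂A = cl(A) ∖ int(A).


int(A) = ∅, cl(A) = {κ}, ∂A = {κ}.

Closed sets in (X, τ) are complements of opens:
  closed(X, τ) = {∅, {ι}, {κ}, {θ, κ}, {ι, κ}, {θ, ι, κ}}.
int(A) = ⋃ {U ∈ τ : U ⊆ A}. Opens contained in A: ∅.
Taking the union of these: int(A) = ∅.
cl(A) = ⋂ {C closed : A ⊆ C}. Closed sets containing A: {κ}, {θ, κ}, {ι, κ}, {θ, ι, κ}.
Intersecting these: cl(A) = {κ}.
∂A = cl(A) ∖ int(A) = {κ} ∖ ∅ = {κ}.


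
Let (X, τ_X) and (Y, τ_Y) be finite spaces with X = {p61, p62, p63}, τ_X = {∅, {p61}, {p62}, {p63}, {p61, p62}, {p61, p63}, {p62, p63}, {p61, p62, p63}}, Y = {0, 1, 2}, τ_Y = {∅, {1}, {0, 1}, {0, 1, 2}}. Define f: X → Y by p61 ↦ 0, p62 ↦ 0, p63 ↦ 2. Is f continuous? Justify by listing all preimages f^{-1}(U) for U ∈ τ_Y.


f IS continuous.

Compute f^{-1}(U) for each U ∈ τ_Y:
  U = ∅: f^{-1}(U) = ∅ ∈ τ_X ✓.
  U = {1}: f^{-1}(U) = ∅ ∈ τ_X ✓.
  U = {0, 1}: f^{-1}(U) = {p61, p62} ∈ τ_X ✓.
  U = {0, 1, 2}: f^{-1}(U) = {p61, p62, p63} ∈ τ_X ✓.
Every preimage lies in τ_X, so f IS continuous.


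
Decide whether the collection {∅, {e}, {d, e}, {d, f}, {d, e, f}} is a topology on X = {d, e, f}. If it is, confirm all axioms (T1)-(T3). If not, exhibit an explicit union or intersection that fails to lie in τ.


τ is NOT a topology on X.

Axiom (T1): ∅ ∈ τ? Yes; X ∈ τ? Yes.
Axiom (T2/T3): check pairwise unions and intersections of members of τ.
Counterexample for (T3): {d, e} ∩ {d, f} = {d} ∉ τ. Therefore τ is NOT a topology.


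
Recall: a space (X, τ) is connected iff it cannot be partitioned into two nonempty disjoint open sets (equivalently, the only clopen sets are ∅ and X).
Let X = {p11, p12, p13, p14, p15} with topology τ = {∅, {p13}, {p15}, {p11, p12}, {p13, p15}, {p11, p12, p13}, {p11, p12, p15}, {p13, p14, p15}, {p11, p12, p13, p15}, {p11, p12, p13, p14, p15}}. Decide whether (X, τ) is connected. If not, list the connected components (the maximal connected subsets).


(X, τ) is disconnected; components = [{p11, p12}, {p13, p14, p15}].

Find clopen sets (U ∈ τ with X ∖ U ∈ τ):
  U = ∅, X ∖ U = {p11, p12, p13, p14, p15} — both open, so U is clopen.
  U = {p11, p12}, X ∖ U = {p13, p14, p15} — both open, so U is clopen.
  U = {p13, p14, p15}, X ∖ U = {p11, p12} — both open, so U is clopen.
  U = {p11, p12, p13, p14, p15}, X ∖ U = ∅ — both open, so U is clopen.
Nontrivial clopen(s) exist: e.g. {p11, p12}. So (X, τ) is disconnected.
Compute connected components by grouping points that agree on all clopens:
  component: {p11, p12}
  component: {p13, p14, p15}


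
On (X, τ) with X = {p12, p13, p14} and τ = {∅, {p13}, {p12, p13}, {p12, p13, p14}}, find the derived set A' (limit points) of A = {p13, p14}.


A' = {p12, p14}

For each x ∈ X, list the open sets U ∈ τ with x ∈ U, then check whether U ∩ (A ∖ {x}) ≠ ∅ for every such U.
  x = p12: opens ∋ x are {p12, p13}, {p12, p13, p14}; each meets A ∖ {p12}, so x IS a limit point.
  x = p13: open {p13} ∋ x has {p13} ∩ (A ∖ {p13}) = ∅, so x is NOT a limit point.
  x = p14: opens ∋ x are {p12, p13, p14}; each meets A ∖ {p14}, so x IS a limit point.
Collecting: A' = {p12, p14}.


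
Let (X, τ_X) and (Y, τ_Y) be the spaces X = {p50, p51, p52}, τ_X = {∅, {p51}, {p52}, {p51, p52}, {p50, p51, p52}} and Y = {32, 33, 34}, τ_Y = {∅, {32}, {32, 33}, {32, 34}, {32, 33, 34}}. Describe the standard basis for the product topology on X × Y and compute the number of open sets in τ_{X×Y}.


Basis B = {∅ × ∅, {p51} × {32}, {p52} × {32}, {p51} × {32, 33}, {p51} × {32, 34}, {p51, p52} × {32}, {p52} × {32, 33}, {p52} × {32, 34}, {p50, p51, p52} × {32}, {p51} × {32, 33, 34}, {p52} × {32, 33, 34}, {p51, p52} × {32, 33}, {p51, p52} × {32, 34}, {p50, p51, p52} × {32, 33}, {p50, p51, p52} × {32, 34}, {p51, p52} × {32, 33, 34}, {p50, p51, p52} × {32, 33, 34}}; |τ_{X×Y}| = 50.

Enumerate products U × V with U ∈ τ_X, V ∈ τ_Y (deduplicated):
  ∅ × ∅ = {} (∅)
  {p51} × {32} = {(p51,32)}
  {p52} × {32} = {(p52,32)}
  {p51} × {32, 33} = {(p51,32), (p51,33)}
  {p51} × {32, 34} = {(p51,32), (p51,34)}
  {p51, p52} × {32} = {(p51,32), (p52,32)}
  {p52} × {32, 33} = {(p52,32), (p52,33)}
  {p52} × {32, 34} = {(p52,32), (p52,34)}
  {p50, p51, p52} × {32} = {(p50,32), (p51,32), (p52,32)}
  {p51} × {32, 33, 34} = {(p51,32), (p51,33), (p51,34)}
  {p52} × {32, 33, 34} = {(p52,32), (p52,33), (p52,34)}
  {p51, p52} × {32, 33} = {(p51,32), (p51,33), (p52,32), (p52,33)}
  {p51, p52} × {32, 34} = {(p51,32), (p51,34), (p52,32), (p52,34)}
  {p50, p51, p52} × {32, 33} = {(p50,32), (p50,33), (p51,32), (p51,33), (p52,32), (p52,33)}
  {p50, p51, p52} × {32, 34} = {(p50,32), (p50,34), (p51,32), (p51,34), (p52,32), (p52,34)}
  {p51, p52} × {32, 33, 34} = {(p51,32), (p51,33), (p51,34), (p52,32), (p52,33), (p52,34)}
  {p50, p51, p52} × {32, 33, 34} = {(p50,32), (p50,33), (p50,34), (p51,32), (p51,33), (p51,34), (p52,32), (p52,33), (p52,34)}
These 17 distinct sets form the basis B.
Close under arbitrary unions to get τ_{X×Y}; counting gives |τ_{X×Y}| = 50.


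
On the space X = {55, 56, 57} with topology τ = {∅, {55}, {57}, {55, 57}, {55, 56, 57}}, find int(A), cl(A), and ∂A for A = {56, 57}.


int(A) = {57}, cl(A) = {56, 57}, ∂A = {56}.

Closed sets in (X, τ) are complements of opens:
  closed(X, τ) = {∅, {56}, {55, 56}, {56, 57}, {55, 56, 57}}.
int(A) = ⋃ {U ∈ τ : U ⊆ A}. Opens contained in A: ∅, {57}.
Taking the union of these: int(A) = {57}.
cl(A) = ⋂ {C closed : A ⊆ C}. Closed sets containing A: {56, 57}, {55, 56, 57}.
Intersecting these: cl(A) = {56, 57}.
∂A = cl(A) ∖ int(A) = {56, 57} ∖ {57} = {56}.


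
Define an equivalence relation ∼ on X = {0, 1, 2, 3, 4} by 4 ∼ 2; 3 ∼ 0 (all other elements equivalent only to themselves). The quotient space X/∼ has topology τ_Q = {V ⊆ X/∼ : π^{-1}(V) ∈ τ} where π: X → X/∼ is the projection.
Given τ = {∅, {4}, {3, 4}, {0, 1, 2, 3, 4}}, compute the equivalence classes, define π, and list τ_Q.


X/∼ = {[0=3], [1], [2=4]}; |τ_Q| = 2.

Equivalence classes: [0=3], [1], [2=4].
Quotient map π: X → X/∼ sends 0 ↦ [0=3], 1 ↦ [1], 2 ↦ [2=4], 3 ↦ [0=3], 4 ↦ [2=4].
For each subset V ⊆ X/∼, compute π^{-1}(V) ⊆ X and check whether π^{-1}(V) ∈ τ. V is open in τ_Q iff π^{-1}(V) ∈ τ.
  V = {}: π^{-1}(V) = ∅ ∈ τ ✓.
  V = {[0=3]}: π^{-1}(V) = {0, 3} ∉ τ ✗.
  V = {[1]}: π^{-1}(V) = {1} ∉ τ ✗.
  V = {[0=3], [1]}: π^{-1}(V) = {0, 1, 3} ∉ τ ✗.
  V = {[2=4]}: π^{-1}(V) = {2, 4} ∉ τ ✗.
  V = {[0=3], [2=4]}: π^{-1}(V) = {0, 2, 3, 4} ∉ τ ✗.
  V = {[1], [2=4]}: π^{-1}(V) = {1, 2, 4} ∉ τ ✗.
  V = {[0=3], [1], [2=4]}: π^{-1}(V) = {0, 1, 2, 3, 4} ∈ τ ✓.
Open sets in the quotient: τ_Q = {{}, {[0=3], [1], [2=4]}} (2 elements).


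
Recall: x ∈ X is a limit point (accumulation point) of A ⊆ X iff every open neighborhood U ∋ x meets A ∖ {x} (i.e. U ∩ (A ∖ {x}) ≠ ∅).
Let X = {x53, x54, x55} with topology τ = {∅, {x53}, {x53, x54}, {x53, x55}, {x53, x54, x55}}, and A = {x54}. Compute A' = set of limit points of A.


A' = ∅

For each x ∈ X, list the open sets U ∈ τ with x ∈ U, then check whether U ∩ (A ∖ {x}) ≠ ∅ for every such U.
  x = x53: open {x53} ∋ x has {x53} ∩ (A ∖ {x53}) = ∅, so x is NOT a limit point.
  x = x54: open {x53, x54} ∋ x has {x53, x54} ∩ (A ∖ {x54}) = ∅, so x is NOT a limit point.
  x = x55: open {x53, x55} ∋ x has {x53, x55} ∩ (A ∖ {x55}) = ∅, so x is NOT a limit point.
Collecting: A' = ∅.


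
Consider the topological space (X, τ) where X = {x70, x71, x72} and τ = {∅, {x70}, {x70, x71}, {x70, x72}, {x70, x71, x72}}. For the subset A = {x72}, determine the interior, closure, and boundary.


int(A) = ∅, cl(A) = {x72}, ∂A = {x72}.

Closed sets in (X, τ) are complements of opens:
  closed(X, τ) = {∅, {x71}, {x72}, {x71, x72}, {x70, x71, x72}}.
int(A) = ⋃ {U ∈ τ : U ⊆ A}. Opens contained in A: ∅.
Taking the union of these: int(A) = ∅.
cl(A) = ⋂ {C closed : A ⊆ C}. Closed sets containing A: {x72}, {x71, x72}, {x70, x71, x72}.
Intersecting these: cl(A) = {x72}.
∂A = cl(A) ∖ int(A) = {x72} ∖ ∅ = {x72}.


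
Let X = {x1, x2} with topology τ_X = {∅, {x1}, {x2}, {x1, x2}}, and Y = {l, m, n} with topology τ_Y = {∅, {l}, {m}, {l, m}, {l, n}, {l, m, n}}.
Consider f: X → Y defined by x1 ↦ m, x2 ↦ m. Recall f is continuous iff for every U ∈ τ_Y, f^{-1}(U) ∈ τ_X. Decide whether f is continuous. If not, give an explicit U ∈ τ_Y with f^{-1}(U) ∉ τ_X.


f IS continuous.

Compute f^{-1}(U) for each U ∈ τ_Y:
  U = ∅: f^{-1}(U) = ∅ ∈ τ_X ✓.
  U = {l}: f^{-1}(U) = ∅ ∈ τ_X ✓.
  U = {m}: f^{-1}(U) = {x1, x2} ∈ τ_X ✓.
  U = {l, m}: f^{-1}(U) = {x1, x2} ∈ τ_X ✓.
  U = {l, n}: f^{-1}(U) = ∅ ∈ τ_X ✓.
  U = {l, m, n}: f^{-1}(U) = {x1, x2} ∈ τ_X ✓.
Every preimage lies in τ_X, so f IS continuous.


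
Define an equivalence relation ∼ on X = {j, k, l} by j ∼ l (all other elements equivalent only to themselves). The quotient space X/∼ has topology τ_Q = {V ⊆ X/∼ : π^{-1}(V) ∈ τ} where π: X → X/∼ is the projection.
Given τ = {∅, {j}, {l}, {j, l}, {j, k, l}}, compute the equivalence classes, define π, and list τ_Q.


X/∼ = {[j=l], [k]}; |τ_Q| = 3.

Equivalence classes: [j=l], [k].
Quotient map π: X → X/∼ sends j ↦ [j=l], k ↦ [k], l ↦ [j=l].
For each subset V ⊆ X/∼, compute π^{-1}(V) ⊆ X and check whether π^{-1}(V) ∈ τ. V is open in τ_Q iff π^{-1}(V) ∈ τ.
  V = {}: π^{-1}(V) = ∅ ∈ τ ✓.
  V = {[j=l]}: π^{-1}(V) = {j, l} ∈ τ ✓.
  V = {[k]}: π^{-1}(V) = {k} ∉ τ ✗.
  V = {[j=l], [k]}: π^{-1}(V) = {j, k, l} ∈ τ ✓.
Open sets in the quotient: τ_Q = {{}, {[j=l]}, {[j=l], [k]}} (3 elements).


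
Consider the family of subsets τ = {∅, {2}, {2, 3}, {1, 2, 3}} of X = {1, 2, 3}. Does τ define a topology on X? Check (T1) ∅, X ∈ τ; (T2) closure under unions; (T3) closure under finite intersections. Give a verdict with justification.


τ IS a topology on X.

Axiom (T1): ∅ ∈ τ? Yes; X ∈ τ? Yes.
Axiom (T2/T3): check pairwise unions and intersections of members of τ.
All pairwise intersections and unions checked — each lies in τ. Therefore τ satisfies (T1), (T2), (T3): it IS a topology on X.


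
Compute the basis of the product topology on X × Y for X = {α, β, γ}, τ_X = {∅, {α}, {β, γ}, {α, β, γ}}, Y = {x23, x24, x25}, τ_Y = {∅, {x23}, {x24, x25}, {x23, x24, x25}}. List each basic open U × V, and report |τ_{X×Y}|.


Basis B = {∅ × ∅, {α} × {x23}, {α} × {x24, x25}, {β, γ} × {x23}, {α} × {x23, x24, x25}, {α, β, γ} × {x23}, {β, γ} × {x24, x25}, {α, β, γ} × {x24, x25}, {β, γ} × {x23, x24, x25}, {α, β, γ} × {x23, x24, x25}}; |τ_{X×Y}| = 16.

Enumerate products U × V with U ∈ τ_X, V ∈ τ_Y (deduplicated):
  ∅ × ∅ = {} (∅)
  {α} × {x23} = {(α,x23)}
  {α} × {x24, x25} = {(α,x24), (α,x25)}
  {β, γ} × {x23} = {(β,x23), (γ,x23)}
  {α} × {x23, x24, x25} = {(α,x23), (α,x24), (α,x25)}
  {α, β, γ} × {x23} = {(α,x23), (β,x23), (γ,x23)}
  {β, γ} × {x24, x25} = {(β,x24), (β,x25), (γ,x24), (γ,x25)}
  {α, β, γ} × {x24, x25} = {(α,x24), (α,x25), (β,x24), (β,x25), (γ,x24), (γ,x25)}
  {β, γ} × {x23, x24, x25} = {(β,x23), (β,x24), (β,x25), (γ,x23), (γ,x24), (γ,x25)}
  {α, β, γ} × {x23, x24, x25} = {(α,x23), (α,x24), (α,x25), (β,x23), (β,x24), (β,x25), (γ,x23), (γ,x24), (γ,x25)}
These 10 distinct sets form the basis B.
Close under arbitrary unions to get τ_{X×Y}; counting gives |τ_{X×Y}| = 16.


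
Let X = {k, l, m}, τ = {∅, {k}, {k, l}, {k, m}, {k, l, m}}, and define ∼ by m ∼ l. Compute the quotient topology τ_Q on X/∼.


X/∼ = {[k], [l=m]}; |τ_Q| = 3.

Equivalence classes: [k], [l=m].
Quotient map π: X → X/∼ sends k ↦ [k], l ↦ [l=m], m ↦ [l=m].
For each subset V ⊆ X/∼, compute π^{-1}(V) ⊆ X and check whether π^{-1}(V) ∈ τ. V is open in τ_Q iff π^{-1}(V) ∈ τ.
  V = {}: π^{-1}(V) = ∅ ∈ τ ✓.
  V = {[k]}: π^{-1}(V) = {k} ∈ τ ✓.
  V = {[l=m]}: π^{-1}(V) = {l, m} ∉ τ ✗.
  V = {[k], [l=m]}: π^{-1}(V) = {k, l, m} ∈ τ ✓.
Open sets in the quotient: τ_Q = {{}, {[k]}, {[k], [l=m]}} (3 elements).


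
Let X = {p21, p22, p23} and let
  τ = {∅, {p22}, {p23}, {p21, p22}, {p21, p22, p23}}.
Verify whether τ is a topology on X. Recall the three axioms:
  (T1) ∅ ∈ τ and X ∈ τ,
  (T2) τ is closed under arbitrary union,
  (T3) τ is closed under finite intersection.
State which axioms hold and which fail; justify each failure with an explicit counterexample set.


τ is NOT a topology on X.

Axiom (T1): ∅ ∈ τ? Yes; X ∈ τ? Yes.
Axiom (T2/T3): check pairwise unions and intersections of members of τ.
Counterexample for (T2): {p22} ∪ {p23} = {p22, p23} ∉ τ. Therefore τ is NOT a topology.


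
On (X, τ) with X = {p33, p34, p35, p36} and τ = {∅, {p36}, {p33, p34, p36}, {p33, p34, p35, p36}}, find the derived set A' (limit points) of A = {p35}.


A' = ∅

For each x ∈ X, list the open sets U ∈ τ with x ∈ U, then check whether U ∩ (A ∖ {x}) ≠ ∅ for every such U.
  x = p33: open {p33, p34, p36} ∋ x has {p33, p34, p36} ∩ (A ∖ {p33}) = ∅, so x is NOT a limit point.
  x = p34: open {p33, p34, p36} ∋ x has {p33, p34, p36} ∩ (A ∖ {p34}) = ∅, so x is NOT a limit point.
  x = p35: open {p33, p34, p35, p36} ∋ x has {p33, p34, p35, p36} ∩ (A ∖ {p35}) = ∅, so x is NOT a limit point.
  x = p36: open {p36} ∋ x has {p36} ∩ (A ∖ {p36}) = ∅, so x is NOT a limit point.
Collecting: A' = ∅.


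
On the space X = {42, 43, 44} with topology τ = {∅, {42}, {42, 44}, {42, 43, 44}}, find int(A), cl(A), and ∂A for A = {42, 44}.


int(A) = {42, 44}, cl(A) = {42, 43, 44}, ∂A = {43}.

Closed sets in (X, τ) are complements of opens:
  closed(X, τ) = {∅, {43}, {43, 44}, {42, 43, 44}}.
int(A) = ⋃ {U ∈ τ : U ⊆ A}. Opens contained in A: ∅, {42}, {42, 44}.
Taking the union of these: int(A) = {42, 44}.
cl(A) = ⋂ {C closed : A ⊆ C}. Closed sets containing A: {42, 43, 44}.
Intersecting these: cl(A) = {42, 43, 44}.
∂A = cl(A) ∖ int(A) = {42, 43, 44} ∖ {42, 44} = {43}.


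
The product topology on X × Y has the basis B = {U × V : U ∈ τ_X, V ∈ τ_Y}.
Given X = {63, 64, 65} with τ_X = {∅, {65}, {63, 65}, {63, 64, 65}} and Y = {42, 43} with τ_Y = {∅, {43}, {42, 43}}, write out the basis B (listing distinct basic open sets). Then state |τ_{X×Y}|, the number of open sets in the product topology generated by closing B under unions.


Basis B = {∅ × ∅, {65} × {43}, {63, 65} × {43}, {65} × {42, 43}, {63, 64, 65} × {43}, {63, 65} × {42, 43}, {63, 64, 65} × {42, 43}}; |τ_{X×Y}| = 10.

Enumerate products U × V with U ∈ τ_X, V ∈ τ_Y (deduplicated):
  ∅ × ∅ = {} (∅)
  {65} × {43} = {(65,43)}
  {63, 65} × {43} = {(63,43), (65,43)}
  {65} × {42, 43} = {(65,42), (65,43)}
  {63, 64, 65} × {43} = {(63,43), (64,43), (65,43)}
  {63, 65} × {42, 43} = {(63,42), (63,43), (65,42), (65,43)}
  {63, 64, 65} × {42, 43} = {(63,42), (63,43), (64,42), (64,43), (65,42), (65,43)}
These 7 distinct sets form the basis B.
Close under arbitrary unions to get τ_{X×Y}; counting gives |τ_{X×Y}| = 10.


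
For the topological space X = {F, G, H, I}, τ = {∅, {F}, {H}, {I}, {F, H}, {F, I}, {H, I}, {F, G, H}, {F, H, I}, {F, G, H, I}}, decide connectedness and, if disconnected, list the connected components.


(X, τ) is disconnected; components = [{I}, {F, G, H}].

Find clopen sets (U ∈ τ with X ∖ U ∈ τ):
  U = ∅, X ∖ U = {F, G, H, I} — both open, so U is clopen.
  U = {I}, X ∖ U = {F, G, H} — both open, so U is clopen.
  U = {F, G, H}, X ∖ U = {I} — both open, so U is clopen.
  U = {F, G, H, I}, X ∖ U = ∅ — both open, so U is clopen.
Nontrivial clopen(s) exist: e.g. {F, G, H}. So (X, τ) is disconnected.
Compute connected components by grouping points that agree on all clopens:
  component: {I}
  component: {F, G, H}


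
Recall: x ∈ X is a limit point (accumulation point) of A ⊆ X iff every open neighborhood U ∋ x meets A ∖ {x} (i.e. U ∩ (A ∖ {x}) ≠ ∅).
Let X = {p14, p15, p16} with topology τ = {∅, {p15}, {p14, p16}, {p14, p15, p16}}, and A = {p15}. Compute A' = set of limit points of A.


A' = ∅

For each x ∈ X, list the open sets U ∈ τ with x ∈ U, then check whether U ∩ (A ∖ {x}) ≠ ∅ for every such U.
  x = p14: open {p14, p16} ∋ x has {p14, p16} ∩ (A ∖ {p14}) = ∅, so x is NOT a limit point.
  x = p15: open {p15} ∋ x has {p15} ∩ (A ∖ {p15}) = ∅, so x is NOT a limit point.
  x = p16: open {p14, p16} ∋ x has {p14, p16} ∩ (A ∖ {p16}) = ∅, so x is NOT a limit point.
Collecting: A' = ∅.


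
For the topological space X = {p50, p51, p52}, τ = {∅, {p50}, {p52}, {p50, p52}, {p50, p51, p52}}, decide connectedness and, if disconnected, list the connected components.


(X, τ) is connected.

Find clopen sets (U ∈ τ with X ∖ U ∈ τ):
  U = ∅, X ∖ U = {p50, p51, p52} — both open, so U is clopen.
  U = {p50, p51, p52}, X ∖ U = ∅ — both open, so U is clopen.
Only trivial clopens (∅ and X) exist, so (X, τ) is connected.
Compute connected components by grouping points that agree on all clopens:
  component: {p50, p51, p52}


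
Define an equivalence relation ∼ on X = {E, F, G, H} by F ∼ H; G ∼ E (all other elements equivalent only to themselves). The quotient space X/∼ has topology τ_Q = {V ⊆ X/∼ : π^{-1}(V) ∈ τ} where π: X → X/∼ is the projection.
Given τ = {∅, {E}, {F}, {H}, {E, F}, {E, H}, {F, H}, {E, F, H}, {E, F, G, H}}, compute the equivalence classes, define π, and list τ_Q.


X/∼ = {[E=G], [F=H]}; |τ_Q| = 3.

Equivalence classes: [E=G], [F=H].
Quotient map π: X → X/∼ sends E ↦ [E=G], F ↦ [F=H], G ↦ [E=G], H ↦ [F=H].
For each subset V ⊆ X/∼, compute π^{-1}(V) ⊆ X and check whether π^{-1}(V) ∈ τ. V is open in τ_Q iff π^{-1}(V) ∈ τ.
  V = {}: π^{-1}(V) = ∅ ∈ τ ✓.
  V = {[E=G]}: π^{-1}(V) = {E, G} ∉ τ ✗.
  V = {[F=H]}: π^{-1}(V) = {F, H} ∈ τ ✓.
  V = {[E=G], [F=H]}: π^{-1}(V) = {E, F, G, H} ∈ τ ✓.
Open sets in the quotient: τ_Q = {{}, {[F=H]}, {[E=G], [F=H]}} (3 elements).


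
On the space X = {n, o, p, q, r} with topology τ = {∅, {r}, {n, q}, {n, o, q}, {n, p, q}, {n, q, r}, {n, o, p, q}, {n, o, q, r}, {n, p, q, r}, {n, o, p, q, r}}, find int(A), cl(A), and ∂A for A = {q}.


int(A) = ∅, cl(A) = {n, o, p, q}, ∂A = {n, o, p, q}.

Closed sets in (X, τ) are complements of opens:
  closed(X, τ) = {∅, {o}, {p}, {r}, {o, p}, {o, r}, {p, r}, {o, p, r}, {n, o, p, q}, {n, o, p, q, r}}.
int(A) = ⋃ {U ∈ τ : U ⊆ A}. Opens contained in A: ∅.
Taking the union of these: int(A) = ∅.
cl(A) = ⋂ {C closed : A ⊆ C}. Closed sets containing A: {n, o, p, q}, {n, o, p, q, r}.
Intersecting these: cl(A) = {n, o, p, q}.
∂A = cl(A) ∖ int(A) = {n, o, p, q} ∖ ∅ = {n, o, p, q}.


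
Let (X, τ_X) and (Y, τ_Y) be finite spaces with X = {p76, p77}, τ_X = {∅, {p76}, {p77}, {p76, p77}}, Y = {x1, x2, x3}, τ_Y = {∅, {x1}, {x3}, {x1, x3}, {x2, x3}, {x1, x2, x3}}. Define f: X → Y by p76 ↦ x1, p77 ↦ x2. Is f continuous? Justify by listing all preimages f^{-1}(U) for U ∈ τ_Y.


f IS continuous.

Compute f^{-1}(U) for each U ∈ τ_Y:
  U = ∅: f^{-1}(U) = ∅ ∈ τ_X ✓.
  U = {x1}: f^{-1}(U) = {p76} ∈ τ_X ✓.
  U = {x3}: f^{-1}(U) = ∅ ∈ τ_X ✓.
  U = {x1, x3}: f^{-1}(U) = {p76} ∈ τ_X ✓.
  U = {x2, x3}: f^{-1}(U) = {p77} ∈ τ_X ✓.
  U = {x1, x2, x3}: f^{-1}(U) = {p76, p77} ∈ τ_X ✓.
Every preimage lies in τ_X, so f IS continuous.


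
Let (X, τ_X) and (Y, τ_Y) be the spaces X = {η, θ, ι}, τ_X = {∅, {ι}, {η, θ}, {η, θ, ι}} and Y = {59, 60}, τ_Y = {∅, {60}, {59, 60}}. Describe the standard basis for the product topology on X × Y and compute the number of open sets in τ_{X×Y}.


Basis B = {∅ × ∅, {ι} × {60}, {η, θ} × {60}, {ι} × {59, 60}, {η, θ, ι} × {60}, {η, θ} × {59, 60}, {η, θ, ι} × {59, 60}}; |τ_{X×Y}| = 9.

Enumerate products U × V with U ∈ τ_X, V ∈ τ_Y (deduplicated):
  ∅ × ∅ = {} (∅)
  {ι} × {60} = {(ι,60)}
  {η, θ} × {60} = {(η,60), (θ,60)}
  {ι} × {59, 60} = {(ι,59), (ι,60)}
  {η, θ, ι} × {60} = {(η,60), (θ,60), (ι,60)}
  {η, θ} × {59, 60} = {(η,59), (η,60), (θ,59), (θ,60)}
  {η, θ, ι} × {59, 60} = {(η,59), (η,60), (θ,59), (θ,60), (ι,59), (ι,60)}
These 7 distinct sets form the basis B.
Close under arbitrary unions to get τ_{X×Y}; counting gives |τ_{X×Y}| = 9.


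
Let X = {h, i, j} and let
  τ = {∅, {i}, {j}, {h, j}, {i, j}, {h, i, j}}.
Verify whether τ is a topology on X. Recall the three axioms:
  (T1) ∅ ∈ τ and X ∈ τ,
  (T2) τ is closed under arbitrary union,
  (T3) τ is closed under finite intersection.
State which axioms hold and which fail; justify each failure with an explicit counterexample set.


τ IS a topology on X.

Axiom (T1): ∅ ∈ τ? Yes; X ∈ τ? Yes.
Axiom (T2/T3): check pairwise unions and intersections of members of τ.
All pairwise intersections and unions checked — each lies in τ. Therefore τ satisfies (T1), (T2), (T3): it IS a topology on X.


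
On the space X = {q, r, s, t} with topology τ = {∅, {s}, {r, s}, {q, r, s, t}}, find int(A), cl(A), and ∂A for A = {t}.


int(A) = ∅, cl(A) = {q, t}, ∂A = {q, t}.

Closed sets in (X, τ) are complements of opens:
  closed(X, τ) = {∅, {q, t}, {q, r, t}, {q, r, s, t}}.
int(A) = ⋃ {U ∈ τ : U ⊆ A}. Opens contained in A: ∅.
Taking the union of these: int(A) = ∅.
cl(A) = ⋂ {C closed : A ⊆ C}. Closed sets containing A: {q, t}, {q, r, t}, {q, r, s, t}.
Intersecting these: cl(A) = {q, t}.
∂A = cl(A) ∖ int(A) = {q, t} ∖ ∅ = {q, t}.


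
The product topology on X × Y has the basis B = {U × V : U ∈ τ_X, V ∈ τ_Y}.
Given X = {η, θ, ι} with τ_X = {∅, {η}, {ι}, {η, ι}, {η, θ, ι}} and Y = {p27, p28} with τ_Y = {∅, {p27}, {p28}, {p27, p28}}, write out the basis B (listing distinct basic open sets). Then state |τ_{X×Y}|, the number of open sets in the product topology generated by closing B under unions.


Basis B = {∅ × ∅, {η} × {p27}, {η} × {p28}, {ι} × {p27}, {ι} × {p28}, {η} × {p27, p28}, {η, ι} × {p27}, {η, ι} × {p28}, {ι} × {p27, p28}, {η, θ, ι} × {p27}, {η, θ, ι} × {p28}, {η, ι} × {p27, p28}, {η, θ, ι} × {p27, p28}}; |τ_{X×Y}| = 25.

Enumerate products U × V with U ∈ τ_X, V ∈ τ_Y (deduplicated):
  ∅ × ∅ = {} (∅)
  {η} × {p27} = {(η,p27)}
  {η} × {p28} = {(η,p28)}
  {ι} × {p27} = {(ι,p27)}
  {ι} × {p28} = {(ι,p28)}
  {η} × {p27, p28} = {(η,p27), (η,p28)}
  {η, ι} × {p27} = {(η,p27), (ι,p27)}
  {η, ι} × {p28} = {(η,p28), (ι,p28)}
  {ι} × {p27, p28} = {(ι,p27), (ι,p28)}
  {η, θ, ι} × {p27} = {(η,p27), (θ,p27), (ι,p27)}
  {η, θ, ι} × {p28} = {(η,p28), (θ,p28), (ι,p28)}
  {η, ι} × {p27, p28} = {(η,p27), (η,p28), (ι,p27), (ι,p28)}
  {η, θ, ι} × {p27, p28} = {(η,p27), (η,p28), (θ,p27), (θ,p28), (ι,p27), (ι,p28)}
These 13 distinct sets form the basis B.
Close under arbitrary unions to get τ_{X×Y}; counting gives |τ_{X×Y}| = 25.


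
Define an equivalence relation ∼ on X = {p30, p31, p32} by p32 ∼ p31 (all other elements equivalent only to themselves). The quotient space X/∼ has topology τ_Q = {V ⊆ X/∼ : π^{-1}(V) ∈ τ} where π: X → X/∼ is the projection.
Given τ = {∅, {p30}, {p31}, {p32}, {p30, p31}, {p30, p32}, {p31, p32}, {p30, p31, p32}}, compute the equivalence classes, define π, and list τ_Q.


X/∼ = {[p30], [p31=p32]}; |τ_Q| = 4.

Equivalence classes: [p30], [p31=p32].
Quotient map π: X → X/∼ sends p30 ↦ [p30], p31 ↦ [p31=p32], p32 ↦ [p31=p32].
For each subset V ⊆ X/∼, compute π^{-1}(V) ⊆ X and check whether π^{-1}(V) ∈ τ. V is open in τ_Q iff π^{-1}(V) ∈ τ.
  V = {}: π^{-1}(V) = ∅ ∈ τ ✓.
  V = {[p30]}: π^{-1}(V) = {p30} ∈ τ ✓.
  V = {[p31=p32]}: π^{-1}(V) = {p31, p32} ∈ τ ✓.
  V = {[p30], [p31=p32]}: π^{-1}(V) = {p30, p31, p32} ∈ τ ✓.
Open sets in the quotient: τ_Q = {{}, {[p30]}, {[p31=p32]}, {[p30], [p31=p32]}} (4 elements).


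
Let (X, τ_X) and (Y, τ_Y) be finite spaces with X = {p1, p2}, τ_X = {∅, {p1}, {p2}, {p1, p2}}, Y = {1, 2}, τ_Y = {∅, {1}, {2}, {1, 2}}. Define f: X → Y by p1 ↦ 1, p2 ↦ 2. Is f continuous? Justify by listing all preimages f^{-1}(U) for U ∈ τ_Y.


f IS continuous.

Compute f^{-1}(U) for each U ∈ τ_Y:
  U = ∅: f^{-1}(U) = ∅ ∈ τ_X ✓.
  U = {1}: f^{-1}(U) = {p1} ∈ τ_X ✓.
  U = {2}: f^{-1}(U) = {p2} ∈ τ_X ✓.
  U = {1, 2}: f^{-1}(U) = {p1, p2} ∈ τ_X ✓.
Every preimage lies in τ_X, so f IS continuous.


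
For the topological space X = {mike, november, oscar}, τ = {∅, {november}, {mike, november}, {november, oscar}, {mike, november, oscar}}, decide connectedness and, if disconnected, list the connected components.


(X, τ) is connected.

Find clopen sets (U ∈ τ with X ∖ U ∈ τ):
  U = ∅, X ∖ U = {mike, november, oscar} — both open, so U is clopen.
  U = {mike, november, oscar}, X ∖ U = ∅ — both open, so U is clopen.
Only trivial clopens (∅ and X) exist, so (X, τ) is connected.
Compute connected components by grouping points that agree on all clopens:
  component: {mike, november, oscar}


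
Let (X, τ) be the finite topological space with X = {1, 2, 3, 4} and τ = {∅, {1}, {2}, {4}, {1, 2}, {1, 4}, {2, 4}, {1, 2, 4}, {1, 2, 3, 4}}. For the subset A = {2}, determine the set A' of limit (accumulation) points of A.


A' = {3}

For each x ∈ X, list the open sets U ∈ τ with x ∈ U, then check whether U ∩ (A ∖ {x}) ≠ ∅ for every such U.
  x = 1: open {1} ∋ x has {1} ∩ (A ∖ {1}) = ∅, so x is NOT a limit point.
  x = 2: open {2} ∋ x has {2} ∩ (A ∖ {2}) = ∅, so x is NOT a limit point.
  x = 3: opens ∋ x are {1, 2, 3, 4}; each meets A ∖ {3}, so x IS a limit point.
  x = 4: open {4} ∋ x has {4} ∩ (A ∖ {4}) = ∅, so x is NOT a limit point.
Collecting: A' = {3}.


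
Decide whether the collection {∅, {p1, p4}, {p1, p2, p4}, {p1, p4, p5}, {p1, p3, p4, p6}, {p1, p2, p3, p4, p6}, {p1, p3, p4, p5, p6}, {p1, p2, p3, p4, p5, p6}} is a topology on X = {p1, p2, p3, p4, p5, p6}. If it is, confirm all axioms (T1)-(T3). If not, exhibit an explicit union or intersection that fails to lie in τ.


τ is NOT a topology on X.

Axiom (T1): ∅ ∈ τ? Yes; X ∈ τ? Yes.
Axiom (T2/T3): check pairwise unions and intersections of members of τ.
Counterexample for (T2): {p1, p2, p4} ∪ {p1, p4, p5} = {p1, p2, p4, p5} ∉ τ. Therefore τ is NOT a topology.


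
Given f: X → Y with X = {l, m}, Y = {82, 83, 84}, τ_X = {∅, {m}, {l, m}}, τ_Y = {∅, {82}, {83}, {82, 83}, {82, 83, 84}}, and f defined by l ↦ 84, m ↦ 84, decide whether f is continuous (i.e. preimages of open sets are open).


f IS continuous.

Compute f^{-1}(U) for each U ∈ τ_Y:
  U = ∅: f^{-1}(U) = ∅ ∈ τ_X ✓.
  U = {82}: f^{-1}(U) = ∅ ∈ τ_X ✓.
  U = {83}: f^{-1}(U) = ∅ ∈ τ_X ✓.
  U = {82, 83}: f^{-1}(U) = ∅ ∈ τ_X ✓.
  U = {82, 83, 84}: f^{-1}(U) = {l, m} ∈ τ_X ✓.
Every preimage lies in τ_X, so f IS continuous.


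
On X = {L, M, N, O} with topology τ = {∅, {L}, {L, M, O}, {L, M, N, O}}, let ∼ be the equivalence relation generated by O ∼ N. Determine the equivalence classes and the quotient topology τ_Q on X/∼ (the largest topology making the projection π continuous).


X/∼ = {[L], [M], [N=O]}; |τ_Q| = 3.

Equivalence classes: [L], [M], [N=O].
Quotient map π: X → X/∼ sends L ↦ [L], M ↦ [M], N ↦ [N=O], O ↦ [N=O].
For each subset V ⊆ X/∼, compute π^{-1}(V) ⊆ X and check whether π^{-1}(V) ∈ τ. V is open in τ_Q iff π^{-1}(V) ∈ τ.
  V = {}: π^{-1}(V) = ∅ ∈ τ ✓.
  V = {[L]}: π^{-1}(V) = {L} ∈ τ ✓.
  V = {[M]}: π^{-1}(V) = {M} ∉ τ ✗.
  V = {[L], [M]}: π^{-1}(V) = {L, M} ∉ τ ✗.
  V = {[N=O]}: π^{-1}(V) = {N, O} ∉ τ ✗.
  V = {[L], [N=O]}: π^{-1}(V) = {L, N, O} ∉ τ ✗.
  V = {[M], [N=O]}: π^{-1}(V) = {M, N, O} ∉ τ ✗.
  V = {[L], [M], [N=O]}: π^{-1}(V) = {L, M, N, O} ∈ τ ✓.
Open sets in the quotient: τ_Q = {{}, {[L]}, {[L], [M], [N=O]}} (3 elements).


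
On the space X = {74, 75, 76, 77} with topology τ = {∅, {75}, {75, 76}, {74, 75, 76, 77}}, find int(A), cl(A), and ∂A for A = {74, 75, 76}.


int(A) = {75, 76}, cl(A) = {74, 75, 76, 77}, ∂A = {74, 77}.

Closed sets in (X, τ) are complements of opens:
  closed(X, τ) = {∅, {74, 77}, {74, 76, 77}, {74, 75, 76, 77}}.
int(A) = ⋃ {U ∈ τ : U ⊆ A}. Opens contained in A: ∅, {75}, {75, 76}.
Taking the union of these: int(A) = {75, 76}.
cl(A) = ⋂ {C closed : A ⊆ C}. Closed sets containing A: {74, 75, 76, 77}.
Intersecting these: cl(A) = {74, 75, 76, 77}.
∂A = cl(A) ∖ int(A) = {74, 75, 76, 77} ∖ {75, 76} = {74, 77}.


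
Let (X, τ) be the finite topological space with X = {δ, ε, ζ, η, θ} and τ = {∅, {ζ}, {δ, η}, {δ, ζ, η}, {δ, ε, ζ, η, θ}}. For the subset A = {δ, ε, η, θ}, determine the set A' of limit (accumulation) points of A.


A' = {δ, ε, η, θ}

For each x ∈ X, list the open sets U ∈ τ with x ∈ U, then check whether U ∩ (A ∖ {x}) ≠ ∅ for every such U.
  x = δ: opens ∋ x are {δ, η}, {δ, ζ, η}, {δ, ε, ζ, η, θ}; each meets A ∖ {δ}, so x IS a limit point.
  x = ε: opens ∋ x are {δ, ε, ζ, η, θ}; each meets A ∖ {ε}, so x IS a limit point.
  x = ζ: open {ζ} ∋ x has {ζ} ∩ (A ∖ {ζ}) = ∅, so x is NOT a limit point.
  x = η: opens ∋ x are {δ, η}, {δ, ζ, η}, {δ, ε, ζ, η, θ}; each meets A ∖ {η}, so x IS a limit point.
  x = θ: opens ∋ x are {δ, ε, ζ, η, θ}; each meets A ∖ {θ}, so x IS a limit point.
Collecting: A' = {δ, ε, η, θ}.


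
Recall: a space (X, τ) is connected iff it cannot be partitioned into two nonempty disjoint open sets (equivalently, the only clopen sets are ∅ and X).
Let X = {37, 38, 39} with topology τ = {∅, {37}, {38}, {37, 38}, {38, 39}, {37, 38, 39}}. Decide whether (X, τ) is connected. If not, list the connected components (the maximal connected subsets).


(X, τ) is disconnected; components = [{37}, {38, 39}].

Find clopen sets (U ∈ τ with X ∖ U ∈ τ):
  U = ∅, X ∖ U = {37, 38, 39} — both open, so U is clopen.
  U = {37}, X ∖ U = {38, 39} — both open, so U is clopen.
  U = {38, 39}, X ∖ U = {37} — both open, so U is clopen.
  U = {37, 38, 39}, X ∖ U = ∅ — both open, so U is clopen.
Nontrivial clopen(s) exist: e.g. {37}. So (X, τ) is disconnected.
Compute connected components by grouping points that agree on all clopens:
  component: {37}
  component: {38, 39}


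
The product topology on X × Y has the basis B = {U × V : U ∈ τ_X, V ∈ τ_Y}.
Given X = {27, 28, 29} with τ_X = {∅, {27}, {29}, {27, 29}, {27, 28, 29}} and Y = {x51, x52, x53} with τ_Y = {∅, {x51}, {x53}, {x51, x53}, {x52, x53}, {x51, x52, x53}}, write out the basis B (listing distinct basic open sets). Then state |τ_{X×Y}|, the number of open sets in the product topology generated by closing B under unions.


Basis B = {∅ × ∅, {27} × {x51}, {27} × {x53}, {29} × {x51}, {29} × {x53}, {27} × {x51, x53}, {27, 29} × {x51}, {27} × {x52, x53}, {27, 29} × {x53}, {29} × {x51, x53}, {29} × {x52, x53}, {27} × {x51, x52, x53}, {27, 28, 29} × {x51}, {27, 28, 29} × {x53}, {29} × {x51, x52, x53}, {27, 29} × {x51, x53}, {27, 29} × {x52, x53}, {27, 29} × {x51, x52, x53}, {27, 28, 29} × {x51, x53}, {27, 28, 29} × {x52, x53}, {27, 28, 29} × {x51, x52, x53}}; |τ_{X×Y}| = 70.

Enumerate products U × V with U ∈ τ_X, V ∈ τ_Y (deduplicated):
  ∅ × ∅ = {} (∅)
  {27} × {x51} = {(27,x51)}
  {27} × {x53} = {(27,x53)}
  {29} × {x51} = {(29,x51)}
  {29} × {x53} = {(29,x53)}
  {27} × {x51, x53} = {(27,x51), (27,x53)}
  {27, 29} × {x51} = {(27,x51), (29,x51)}
  {27} × {x52, x53} = {(27,x52), (27,x53)}
  {27, 29} × {x53} = {(27,x53), (29,x53)}
  {29} × {x51, x53} = {(29,x51), (29,x53)}
  {29} × {x52, x53} = {(29,x52), (29,x53)}
  {27} × {x51, x52, x53} = {(27,x51), (27,x52), (27,x53)}
  {27, 28, 29} × {x51} = {(27,x51), (28,x51), (29,x51)}
  {27, 28, 29} × {x53} = {(27,x53), (28,x53), (29,x53)}
  {29} × {x51, x52, x53} = {(29,x51), (29,x52), (29,x53)}
  {27, 29} × {x51, x53} = {(27,x51), (27,x53), (29,x51), (29,x53)}
  {27, 29} × {x52, x53} = {(27,x52), (27,x53), (29,x52), (29,x53)}
  {27, 29} × {x51, x52, x53} = {(27,x51), (27,x52), (27,x53), (29,x51), (29,x52), (29,x53)}
  {27, 28, 29} × {x51, x53} = {(27,x51), (27,x53), (28,x51), (28,x53), (29,x51), (29,x53)}
  {27, 28, 29} × {x52, x53} = {(27,x52), (27,x53), (28,x52), (28,x53), (29,x52), (29,x53)}
  {27, 28, 29} × {x51, x52, x53} = {(27,x51), (27,x52), (27,x53), (28,x51), (28,x52), (28,x53), (29,x51), (29,x52), (29,x53)}
These 21 distinct sets form the basis B.
Close under arbitrary unions to get τ_{X×Y}; counting gives |τ_{X×Y}| = 70.
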